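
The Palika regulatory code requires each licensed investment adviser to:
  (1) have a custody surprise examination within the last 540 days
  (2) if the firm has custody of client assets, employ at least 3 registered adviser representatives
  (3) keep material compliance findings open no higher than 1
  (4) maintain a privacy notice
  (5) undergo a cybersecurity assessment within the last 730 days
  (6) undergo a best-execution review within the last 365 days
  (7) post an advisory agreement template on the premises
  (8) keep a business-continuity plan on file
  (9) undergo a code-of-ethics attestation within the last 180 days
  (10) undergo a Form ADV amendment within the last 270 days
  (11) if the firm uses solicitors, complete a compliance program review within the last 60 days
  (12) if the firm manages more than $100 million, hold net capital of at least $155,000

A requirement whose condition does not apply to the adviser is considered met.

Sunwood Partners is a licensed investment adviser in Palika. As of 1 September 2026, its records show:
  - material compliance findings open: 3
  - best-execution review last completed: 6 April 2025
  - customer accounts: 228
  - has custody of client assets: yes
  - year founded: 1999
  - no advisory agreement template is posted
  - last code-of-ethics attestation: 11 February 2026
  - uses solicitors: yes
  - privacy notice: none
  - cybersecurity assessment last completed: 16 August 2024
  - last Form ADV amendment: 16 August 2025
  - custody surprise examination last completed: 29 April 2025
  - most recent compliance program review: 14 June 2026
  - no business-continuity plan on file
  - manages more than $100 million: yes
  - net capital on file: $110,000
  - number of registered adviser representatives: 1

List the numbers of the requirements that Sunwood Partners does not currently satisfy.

1. custody surprise examination 490 days ago vs limit 540 → met
2. condition 'has custody of client assets' holds; registered adviser representatives 1 < 3 → not met
3. material compliance findings open 3 > 1 → not met
4. privacy notice absent → not met
5. cybersecurity assessment 746 days ago vs limit 730 → not met
6. best-execution review 513 days ago vs limit 365 → not met
7. advisory agreement template absent → not met
8. business-continuity plan absent → not met
9. code-of-ethics attestation 202 days ago vs limit 180 → not met
10. Form ADV amendment 381 days ago vs limit 270 → not met
11. condition 'uses solicitors' holds; compliance program review 79 days ago vs limit 60 → not met
12. condition 'manages more than $100 million' holds; net capital $110,000 < $155,000 → not met
Not met: 2, 3, 4, 5, 6, 7, 8, 9, 10, 11, 12

2, 3, 4, 5, 6, 7, 8, 9, 10, 11, 12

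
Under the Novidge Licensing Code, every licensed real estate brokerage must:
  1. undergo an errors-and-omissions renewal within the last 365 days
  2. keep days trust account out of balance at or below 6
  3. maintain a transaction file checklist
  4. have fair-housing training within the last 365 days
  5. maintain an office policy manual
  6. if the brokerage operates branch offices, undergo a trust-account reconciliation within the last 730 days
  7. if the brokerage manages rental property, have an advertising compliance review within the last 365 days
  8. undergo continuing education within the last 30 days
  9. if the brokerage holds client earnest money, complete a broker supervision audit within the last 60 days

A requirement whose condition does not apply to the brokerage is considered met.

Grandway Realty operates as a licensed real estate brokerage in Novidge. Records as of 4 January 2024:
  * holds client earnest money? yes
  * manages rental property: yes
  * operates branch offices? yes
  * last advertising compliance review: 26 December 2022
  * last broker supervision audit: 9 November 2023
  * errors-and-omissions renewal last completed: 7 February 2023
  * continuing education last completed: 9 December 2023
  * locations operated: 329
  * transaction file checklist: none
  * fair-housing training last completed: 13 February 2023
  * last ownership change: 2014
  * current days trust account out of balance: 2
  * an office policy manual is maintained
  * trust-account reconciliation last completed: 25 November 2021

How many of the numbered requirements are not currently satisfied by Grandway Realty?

1. errors-and-omissions renewal 331 days ago vs limit 365 → met
2. days trust account out of balance 2 ≤ 6 → met
3. transaction file checklist absent → not met
4. fair-housing training 325 days ago vs limit 365 → met
5. office policy manual present → met
6. condition 'operates branch offices' holds; trust-account reconciliation 770 days ago vs limit 730 → not met
7. condition 'manages rental property' holds; advertising compliance review 374 days ago vs limit 365 → not met
8. continuing education 26 days ago vs limit 30 → met
9. condition 'holds client earnest money' holds; broker supervision audit 56 days ago vs limit 60 → met
Not met: 3 of 9

3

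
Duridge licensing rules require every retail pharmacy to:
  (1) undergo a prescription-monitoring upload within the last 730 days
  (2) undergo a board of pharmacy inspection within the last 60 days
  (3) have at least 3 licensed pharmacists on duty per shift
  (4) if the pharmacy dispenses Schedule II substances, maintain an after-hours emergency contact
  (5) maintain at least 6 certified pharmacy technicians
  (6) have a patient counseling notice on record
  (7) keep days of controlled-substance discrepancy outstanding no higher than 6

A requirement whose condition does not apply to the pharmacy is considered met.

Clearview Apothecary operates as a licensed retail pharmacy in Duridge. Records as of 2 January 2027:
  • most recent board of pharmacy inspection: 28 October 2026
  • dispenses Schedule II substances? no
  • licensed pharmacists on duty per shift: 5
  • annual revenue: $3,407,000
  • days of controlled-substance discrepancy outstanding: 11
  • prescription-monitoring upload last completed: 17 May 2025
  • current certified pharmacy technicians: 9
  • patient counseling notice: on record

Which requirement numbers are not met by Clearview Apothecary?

2, 7

1. prescription-monitoring upload 595 days ago vs limit 730 → met
2. board of pharmacy inspection 66 days ago vs limit 60 → not met
3. licensed pharmacists on duty per shift 5 ≥ 3 → met
4. condition 'dispenses Schedule II substances' does not hold → requirement n/a → met
5. certified pharmacy technicians 9 ≥ 6 → met
6. patient counseling notice present → met
7. days of controlled-substance discrepancy outstanding 11 > 6 → not met
Not met: 2, 7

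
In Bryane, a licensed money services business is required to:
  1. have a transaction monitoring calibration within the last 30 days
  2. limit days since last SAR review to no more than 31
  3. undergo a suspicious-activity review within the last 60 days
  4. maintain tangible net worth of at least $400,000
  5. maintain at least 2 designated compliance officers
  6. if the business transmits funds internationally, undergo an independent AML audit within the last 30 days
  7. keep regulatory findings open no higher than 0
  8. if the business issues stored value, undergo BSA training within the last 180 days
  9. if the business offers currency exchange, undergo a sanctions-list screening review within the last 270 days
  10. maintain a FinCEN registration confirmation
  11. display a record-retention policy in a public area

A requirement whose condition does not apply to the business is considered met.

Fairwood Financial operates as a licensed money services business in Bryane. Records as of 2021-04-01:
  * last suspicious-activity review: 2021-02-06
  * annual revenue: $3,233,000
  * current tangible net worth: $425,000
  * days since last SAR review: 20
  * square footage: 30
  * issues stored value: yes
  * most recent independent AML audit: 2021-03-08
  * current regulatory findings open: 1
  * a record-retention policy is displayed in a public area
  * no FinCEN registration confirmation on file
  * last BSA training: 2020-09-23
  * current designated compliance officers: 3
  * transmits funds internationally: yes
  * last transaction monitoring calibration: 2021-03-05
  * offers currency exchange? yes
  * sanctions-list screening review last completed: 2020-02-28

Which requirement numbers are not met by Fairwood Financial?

1. transaction monitoring calibration 27 days ago vs limit 30 → met
2. days since last SAR review 20 ≤ 31 → met
3. suspicious-activity review 54 days ago vs limit 60 → met
4. tangible net worth $425,000 ≥ $400,000 → met
5. designated compliance officers 3 ≥ 2 → met
6. condition 'transmits funds internationally' holds; independent AML audit 24 days ago vs limit 30 → met
7. regulatory findings open 1 > 0 → not met
8. condition 'issues stored value' holds; BSA training 190 days ago vs limit 180 → not met
9. condition 'offers currency exchange' holds; sanctions-list screening review 398 days ago vs limit 270 → not met
10. FinCEN registration confirmation absent → not met
11. record-retention policy present → met
Not met: 7, 8, 9, 10

7, 8, 9, 10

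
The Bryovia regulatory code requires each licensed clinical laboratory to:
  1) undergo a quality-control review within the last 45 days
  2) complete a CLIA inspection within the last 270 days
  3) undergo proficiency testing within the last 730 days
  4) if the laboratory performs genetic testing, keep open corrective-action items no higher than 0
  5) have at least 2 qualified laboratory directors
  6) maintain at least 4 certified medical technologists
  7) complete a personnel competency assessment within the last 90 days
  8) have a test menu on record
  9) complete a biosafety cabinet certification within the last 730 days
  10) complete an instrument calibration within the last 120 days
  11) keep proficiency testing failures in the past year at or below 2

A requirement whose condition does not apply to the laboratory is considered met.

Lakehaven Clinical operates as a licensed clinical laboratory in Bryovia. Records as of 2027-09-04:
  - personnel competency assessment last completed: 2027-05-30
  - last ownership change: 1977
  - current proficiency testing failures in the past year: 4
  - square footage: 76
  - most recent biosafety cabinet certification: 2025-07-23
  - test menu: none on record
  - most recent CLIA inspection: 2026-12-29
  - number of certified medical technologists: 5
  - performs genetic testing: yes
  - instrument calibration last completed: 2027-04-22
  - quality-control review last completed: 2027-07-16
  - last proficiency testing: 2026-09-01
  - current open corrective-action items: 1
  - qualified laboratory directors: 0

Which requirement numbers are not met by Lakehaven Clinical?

1, 4, 5, 7, 8, 9, 10, 11

1. quality-control review 50 days ago vs limit 45 → not met
2. CLIA inspection 249 days ago vs limit 270 → met
3. proficiency testing 368 days ago vs limit 730 → met
4. condition 'performs genetic testing' holds; open corrective-action items 1 > 0 → not met
5. qualified laboratory directors 0 < 2 → not met
6. certified medical technologists 5 ≥ 4 → met
7. personnel competency assessment 97 days ago vs limit 90 → not met
8. test menu absent → not met
9. biosafety cabinet certification 773 days ago vs limit 730 → not met
10. instrument calibration 135 days ago vs limit 120 → not met
11. proficiency testing failures in the past year 4 > 2 → not met
Not met: 1, 4, 5, 7, 8, 9, 10, 11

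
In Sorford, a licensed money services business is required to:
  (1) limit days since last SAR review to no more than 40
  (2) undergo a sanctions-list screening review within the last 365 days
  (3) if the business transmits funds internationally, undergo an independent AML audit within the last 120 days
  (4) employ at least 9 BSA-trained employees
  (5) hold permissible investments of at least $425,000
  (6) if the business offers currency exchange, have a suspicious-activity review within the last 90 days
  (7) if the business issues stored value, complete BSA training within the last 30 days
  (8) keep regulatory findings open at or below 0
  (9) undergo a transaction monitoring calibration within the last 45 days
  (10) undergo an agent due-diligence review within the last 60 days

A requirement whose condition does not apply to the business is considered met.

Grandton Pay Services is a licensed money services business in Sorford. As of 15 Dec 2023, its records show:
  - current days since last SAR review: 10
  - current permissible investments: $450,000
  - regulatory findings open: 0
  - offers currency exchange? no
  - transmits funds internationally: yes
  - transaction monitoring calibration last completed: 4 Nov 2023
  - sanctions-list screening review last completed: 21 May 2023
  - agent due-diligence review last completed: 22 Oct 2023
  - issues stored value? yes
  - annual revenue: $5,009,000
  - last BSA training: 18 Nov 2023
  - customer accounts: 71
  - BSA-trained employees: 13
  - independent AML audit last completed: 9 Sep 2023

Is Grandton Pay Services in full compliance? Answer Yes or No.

1. days since last SAR review 10 ≤ 40 → met
2. sanctions-list screening review 208 days ago vs limit 365 → met
3. condition 'transmits funds internationally' holds; independent AML audit 97 days ago vs limit 120 → met
4. BSA-trained employees 13 ≥ 9 → met
5. permissible investments $450,000 ≥ $425,000 → met
6. condition 'offers currency exchange' does not hold → requirement n/a → met
7. condition 'issues stored value' holds; BSA training 27 days ago vs limit 30 → met
8. regulatory findings open 0 ≤ 0 → met
9. transaction monitoring calibration 41 days ago vs limit 45 → met
10. agent due-diligence review 54 days ago vs limit 60 → met
All met.

Yes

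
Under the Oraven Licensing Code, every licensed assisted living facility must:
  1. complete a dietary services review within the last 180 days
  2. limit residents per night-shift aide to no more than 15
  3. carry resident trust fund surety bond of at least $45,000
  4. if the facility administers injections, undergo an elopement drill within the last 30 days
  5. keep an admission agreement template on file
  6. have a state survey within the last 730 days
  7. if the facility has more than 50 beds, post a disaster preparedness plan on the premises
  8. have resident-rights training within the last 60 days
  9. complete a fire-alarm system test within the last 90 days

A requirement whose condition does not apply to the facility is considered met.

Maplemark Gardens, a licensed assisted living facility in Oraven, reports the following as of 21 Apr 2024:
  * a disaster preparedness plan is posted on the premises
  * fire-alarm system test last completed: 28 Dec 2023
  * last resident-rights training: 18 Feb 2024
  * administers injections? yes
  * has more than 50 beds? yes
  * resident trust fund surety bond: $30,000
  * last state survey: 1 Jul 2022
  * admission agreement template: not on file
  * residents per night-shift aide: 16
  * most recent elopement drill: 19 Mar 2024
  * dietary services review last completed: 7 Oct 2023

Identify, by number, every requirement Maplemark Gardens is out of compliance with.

1. dietary services review 197 days ago vs limit 180 → not met
2. residents per night-shift aide 16 > 15 → not met
3. resident trust fund surety bond $30,000 < $45,000 → not met
4. condition 'administers injections' holds; elopement drill 33 days ago vs limit 30 → not met
5. admission agreement template absent → not met
6. state survey 660 days ago vs limit 730 → met
7. condition 'has more than 50 beds' holds; disaster preparedness plan present → met
8. resident-rights training 63 days ago vs limit 60 → not met
9. fire-alarm system test 115 days ago vs limit 90 → not met
Not met: 1, 2, 3, 4, 5, 8, 9

1, 2, 3, 4, 5, 8, 9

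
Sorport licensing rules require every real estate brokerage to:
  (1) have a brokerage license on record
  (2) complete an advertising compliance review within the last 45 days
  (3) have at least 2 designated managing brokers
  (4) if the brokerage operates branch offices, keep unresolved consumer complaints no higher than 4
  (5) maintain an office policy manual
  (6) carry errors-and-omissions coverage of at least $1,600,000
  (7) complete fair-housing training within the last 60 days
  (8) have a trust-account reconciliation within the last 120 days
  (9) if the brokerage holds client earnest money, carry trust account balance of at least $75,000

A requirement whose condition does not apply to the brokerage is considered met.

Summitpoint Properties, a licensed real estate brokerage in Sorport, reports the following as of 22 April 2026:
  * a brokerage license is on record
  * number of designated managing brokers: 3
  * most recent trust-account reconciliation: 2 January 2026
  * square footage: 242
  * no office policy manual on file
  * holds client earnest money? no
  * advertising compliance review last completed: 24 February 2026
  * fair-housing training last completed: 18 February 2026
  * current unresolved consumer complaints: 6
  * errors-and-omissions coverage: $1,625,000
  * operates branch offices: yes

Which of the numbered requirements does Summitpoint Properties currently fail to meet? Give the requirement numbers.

2, 4, 5, 7

1. brokerage license present → met
2. advertising compliance review 57 days ago vs limit 45 → not met
3. designated managing brokers 3 ≥ 2 → met
4. condition 'operates branch offices' holds; unresolved consumer complaints 6 > 4 → not met
5. office policy manual absent → not met
6. errors-and-omissions coverage $1,625,000 ≥ $1,600,000 → met
7. fair-housing training 63 days ago vs limit 60 → not met
8. trust-account reconciliation 110 days ago vs limit 120 → met
9. condition 'holds client earnest money' does not hold → requirement n/a → met
Not met: 2, 4, 5, 7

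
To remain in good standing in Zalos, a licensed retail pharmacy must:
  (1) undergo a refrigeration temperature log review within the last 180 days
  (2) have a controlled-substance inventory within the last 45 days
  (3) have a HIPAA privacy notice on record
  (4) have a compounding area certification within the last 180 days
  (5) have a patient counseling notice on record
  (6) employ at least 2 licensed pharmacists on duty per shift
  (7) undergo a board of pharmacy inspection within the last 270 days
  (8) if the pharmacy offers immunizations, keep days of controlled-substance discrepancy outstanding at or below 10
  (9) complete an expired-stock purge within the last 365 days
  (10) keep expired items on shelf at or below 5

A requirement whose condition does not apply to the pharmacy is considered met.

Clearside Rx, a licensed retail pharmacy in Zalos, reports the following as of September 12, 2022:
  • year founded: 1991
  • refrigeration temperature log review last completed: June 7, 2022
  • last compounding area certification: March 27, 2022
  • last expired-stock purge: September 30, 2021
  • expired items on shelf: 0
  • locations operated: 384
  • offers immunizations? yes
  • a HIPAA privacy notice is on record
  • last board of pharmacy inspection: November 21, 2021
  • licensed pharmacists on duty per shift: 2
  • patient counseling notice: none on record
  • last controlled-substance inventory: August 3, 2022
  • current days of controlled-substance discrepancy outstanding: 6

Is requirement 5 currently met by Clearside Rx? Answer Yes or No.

5. patient counseling notice absent → not met

No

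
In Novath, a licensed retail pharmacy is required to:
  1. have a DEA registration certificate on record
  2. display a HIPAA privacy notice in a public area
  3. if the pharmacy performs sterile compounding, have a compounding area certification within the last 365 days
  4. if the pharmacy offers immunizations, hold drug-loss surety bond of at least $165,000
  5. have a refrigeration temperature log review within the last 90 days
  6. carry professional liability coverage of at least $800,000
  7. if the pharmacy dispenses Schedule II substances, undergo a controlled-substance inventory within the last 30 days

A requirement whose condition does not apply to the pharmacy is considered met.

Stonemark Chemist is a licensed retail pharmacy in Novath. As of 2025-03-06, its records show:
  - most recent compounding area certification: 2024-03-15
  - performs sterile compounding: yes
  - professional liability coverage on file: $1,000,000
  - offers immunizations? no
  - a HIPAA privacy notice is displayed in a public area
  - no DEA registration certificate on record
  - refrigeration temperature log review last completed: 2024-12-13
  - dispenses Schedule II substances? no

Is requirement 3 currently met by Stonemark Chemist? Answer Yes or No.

3. condition 'performs sterile compounding' holds; compounding area certification 356 days ago vs limit 365 → met

Yes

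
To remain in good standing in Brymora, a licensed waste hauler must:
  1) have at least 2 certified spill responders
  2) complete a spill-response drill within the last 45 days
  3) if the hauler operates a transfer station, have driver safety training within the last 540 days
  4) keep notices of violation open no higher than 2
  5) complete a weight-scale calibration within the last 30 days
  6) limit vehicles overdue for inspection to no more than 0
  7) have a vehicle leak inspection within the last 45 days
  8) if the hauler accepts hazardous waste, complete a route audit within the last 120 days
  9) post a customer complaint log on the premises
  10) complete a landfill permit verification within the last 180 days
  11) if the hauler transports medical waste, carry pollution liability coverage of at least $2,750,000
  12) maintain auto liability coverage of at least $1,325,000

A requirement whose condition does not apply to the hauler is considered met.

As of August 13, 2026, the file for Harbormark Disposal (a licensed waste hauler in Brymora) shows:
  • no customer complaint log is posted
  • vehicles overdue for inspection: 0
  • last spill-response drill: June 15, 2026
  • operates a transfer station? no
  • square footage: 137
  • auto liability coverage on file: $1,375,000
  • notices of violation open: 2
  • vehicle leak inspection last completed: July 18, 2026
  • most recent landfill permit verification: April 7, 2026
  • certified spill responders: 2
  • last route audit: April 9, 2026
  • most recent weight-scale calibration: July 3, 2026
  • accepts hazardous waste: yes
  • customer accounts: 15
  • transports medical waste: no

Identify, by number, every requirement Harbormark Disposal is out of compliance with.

1. certified spill responders 2 ≥ 2 → met
2. spill-response drill 59 days ago vs limit 45 → not met
3. condition 'operates a transfer station' does not hold → requirement n/a → met
4. notices of violation open 2 ≤ 2 → met
5. weight-scale calibration 41 days ago vs limit 30 → not met
6. vehicles overdue for inspection 0 ≤ 0 → met
7. vehicle leak inspection 26 days ago vs limit 45 → met
8. condition 'accepts hazardous waste' holds; route audit 126 days ago vs limit 120 → not met
9. customer complaint log absent → not met
10. landfill permit verification 128 days ago vs limit 180 → met
11. condition 'transports medical waste' does not hold → requirement n/a → met
12. auto liability coverage $1,375,000 ≥ $1,325,000 → met
Not met: 2, 5, 8, 9

2, 5, 8, 9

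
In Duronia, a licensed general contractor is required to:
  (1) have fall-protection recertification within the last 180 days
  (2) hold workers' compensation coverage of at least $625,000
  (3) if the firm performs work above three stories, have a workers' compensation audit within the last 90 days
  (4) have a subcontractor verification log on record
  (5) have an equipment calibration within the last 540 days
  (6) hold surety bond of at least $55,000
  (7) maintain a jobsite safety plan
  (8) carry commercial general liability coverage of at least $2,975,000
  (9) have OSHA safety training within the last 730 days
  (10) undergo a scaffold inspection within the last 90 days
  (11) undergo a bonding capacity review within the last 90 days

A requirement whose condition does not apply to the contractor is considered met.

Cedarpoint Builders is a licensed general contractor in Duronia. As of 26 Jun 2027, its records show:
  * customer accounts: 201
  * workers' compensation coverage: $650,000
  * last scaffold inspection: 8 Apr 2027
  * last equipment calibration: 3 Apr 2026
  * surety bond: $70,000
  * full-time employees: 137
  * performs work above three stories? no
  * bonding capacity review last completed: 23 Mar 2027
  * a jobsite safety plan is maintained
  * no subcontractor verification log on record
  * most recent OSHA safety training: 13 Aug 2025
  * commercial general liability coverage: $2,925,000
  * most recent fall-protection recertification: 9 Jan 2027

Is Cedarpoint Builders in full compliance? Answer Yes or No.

1. fall-protection recertification 168 days ago vs limit 180 → met
2. workers' compensation coverage $650,000 ≥ $625,000 → met
3. condition 'performs work above three stories' does not hold → requirement n/a → met
4. subcontractor verification log absent → not met
5. equipment calibration 449 days ago vs limit 540 → met
6. surety bond $70,000 ≥ $55,000 → met
7. jobsite safety plan present → met
8. commercial general liability coverage $2,925,000 < $2,975,000 → not met
9. OSHA safety training 682 days ago vs limit 730 → met
10. scaffold inspection 79 days ago vs limit 90 → met
11. bonding capacity review 95 days ago vs limit 90 → not met
Not met: 4, 8, 11

No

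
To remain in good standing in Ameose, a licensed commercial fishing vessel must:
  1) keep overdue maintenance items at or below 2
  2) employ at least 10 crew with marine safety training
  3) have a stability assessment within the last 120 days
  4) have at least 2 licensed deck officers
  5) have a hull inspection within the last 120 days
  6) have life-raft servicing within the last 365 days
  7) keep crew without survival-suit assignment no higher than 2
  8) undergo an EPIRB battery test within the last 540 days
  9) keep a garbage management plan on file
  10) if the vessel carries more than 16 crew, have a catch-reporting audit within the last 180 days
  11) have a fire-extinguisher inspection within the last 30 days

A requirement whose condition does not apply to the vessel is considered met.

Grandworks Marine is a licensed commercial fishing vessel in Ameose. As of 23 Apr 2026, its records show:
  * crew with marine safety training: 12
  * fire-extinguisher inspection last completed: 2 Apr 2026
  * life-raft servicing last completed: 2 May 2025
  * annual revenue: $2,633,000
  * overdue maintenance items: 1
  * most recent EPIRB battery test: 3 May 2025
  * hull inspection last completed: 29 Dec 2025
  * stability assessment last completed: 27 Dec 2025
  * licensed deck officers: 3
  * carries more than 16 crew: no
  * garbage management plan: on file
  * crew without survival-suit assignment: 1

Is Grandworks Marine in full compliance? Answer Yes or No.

Yes

1. overdue maintenance items 1 ≤ 2 → met
2. crew with marine safety training 12 ≥ 10 → met
3. stability assessment 117 days ago vs limit 120 → met
4. licensed deck officers 3 ≥ 2 → met
5. hull inspection 115 days ago vs limit 120 → met
6. life-raft servicing 356 days ago vs limit 365 → met
7. crew without survival-suit assignment 1 ≤ 2 → met
8. EPIRB battery test 355 days ago vs limit 540 → met
9. garbage management plan present → met
10. condition 'carries more than 16 crew' does not hold → requirement n/a → met
11. fire-extinguisher inspection 21 days ago vs limit 30 → met
All met.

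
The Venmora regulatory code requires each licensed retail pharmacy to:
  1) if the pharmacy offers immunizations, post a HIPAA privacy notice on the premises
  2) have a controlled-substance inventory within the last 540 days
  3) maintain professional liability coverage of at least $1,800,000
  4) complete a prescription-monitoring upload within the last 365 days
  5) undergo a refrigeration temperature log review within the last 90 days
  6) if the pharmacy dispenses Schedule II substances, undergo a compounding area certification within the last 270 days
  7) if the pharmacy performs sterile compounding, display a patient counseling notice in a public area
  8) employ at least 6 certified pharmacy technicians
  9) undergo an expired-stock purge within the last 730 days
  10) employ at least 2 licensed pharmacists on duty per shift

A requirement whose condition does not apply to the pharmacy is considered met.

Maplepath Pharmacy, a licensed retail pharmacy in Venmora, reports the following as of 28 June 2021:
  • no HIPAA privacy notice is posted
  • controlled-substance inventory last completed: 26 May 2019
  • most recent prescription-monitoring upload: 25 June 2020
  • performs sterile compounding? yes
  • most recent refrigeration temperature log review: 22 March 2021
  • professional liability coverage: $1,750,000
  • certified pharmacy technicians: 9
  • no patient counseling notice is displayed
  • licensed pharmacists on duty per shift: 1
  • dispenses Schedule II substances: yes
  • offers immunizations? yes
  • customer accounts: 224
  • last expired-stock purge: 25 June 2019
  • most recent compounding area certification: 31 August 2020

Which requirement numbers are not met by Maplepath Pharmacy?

1. condition 'offers immunizations' holds; HIPAA privacy notice absent → not met
2. controlled-substance inventory 764 days ago vs limit 540 → not met
3. professional liability coverage $1,750,000 < $1,800,000 → not met
4. prescription-monitoring upload 368 days ago vs limit 365 → not met
5. refrigeration temperature log review 98 days ago vs limit 90 → not met
6. condition 'dispenses Schedule II substances' holds; compounding area certification 301 days ago vs limit 270 → not met
7. condition 'performs sterile compounding' holds; patient counseling notice absent → not met
8. certified pharmacy technicians 9 ≥ 6 → met
9. expired-stock purge 734 days ago vs limit 730 → not met
10. licensed pharmacists on duty per shift 1 < 2 → not met
Not met: 1, 2, 3, 4, 5, 6, 7, 9, 10

1, 2, 3, 4, 5, 6, 7, 9, 10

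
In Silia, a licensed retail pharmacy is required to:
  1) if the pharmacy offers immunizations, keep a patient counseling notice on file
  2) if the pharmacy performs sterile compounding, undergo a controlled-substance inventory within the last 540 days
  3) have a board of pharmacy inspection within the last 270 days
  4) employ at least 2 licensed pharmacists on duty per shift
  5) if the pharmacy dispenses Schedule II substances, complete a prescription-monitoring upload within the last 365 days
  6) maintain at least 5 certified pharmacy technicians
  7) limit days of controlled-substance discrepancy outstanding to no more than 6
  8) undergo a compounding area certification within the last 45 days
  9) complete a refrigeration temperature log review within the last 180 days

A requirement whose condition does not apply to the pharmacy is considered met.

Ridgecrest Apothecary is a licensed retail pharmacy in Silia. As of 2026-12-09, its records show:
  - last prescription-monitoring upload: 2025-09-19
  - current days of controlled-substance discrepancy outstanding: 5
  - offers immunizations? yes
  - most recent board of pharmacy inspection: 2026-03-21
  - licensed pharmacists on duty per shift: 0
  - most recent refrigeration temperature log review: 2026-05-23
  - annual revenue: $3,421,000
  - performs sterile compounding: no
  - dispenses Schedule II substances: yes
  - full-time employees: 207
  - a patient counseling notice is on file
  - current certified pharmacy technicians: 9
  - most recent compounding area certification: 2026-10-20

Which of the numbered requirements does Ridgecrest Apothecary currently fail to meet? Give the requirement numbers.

1. condition 'offers immunizations' holds; patient counseling notice present → met
2. condition 'performs sterile compounding' does not hold → requirement n/a → met
3. board of pharmacy inspection 263 days ago vs limit 270 → met
4. licensed pharmacists on duty per shift 0 < 2 → not met
5. condition 'dispenses Schedule II substances' holds; prescription-monitoring upload 446 days ago vs limit 365 → not met
6. certified pharmacy technicians 9 ≥ 5 → met
7. days of controlled-substance discrepancy outstanding 5 ≤ 6 → met
8. compounding area certification 50 days ago vs limit 45 → not met
9. refrigeration temperature log review 200 days ago vs limit 180 → not met
Not met: 4, 5, 8, 9

4, 5, 8, 9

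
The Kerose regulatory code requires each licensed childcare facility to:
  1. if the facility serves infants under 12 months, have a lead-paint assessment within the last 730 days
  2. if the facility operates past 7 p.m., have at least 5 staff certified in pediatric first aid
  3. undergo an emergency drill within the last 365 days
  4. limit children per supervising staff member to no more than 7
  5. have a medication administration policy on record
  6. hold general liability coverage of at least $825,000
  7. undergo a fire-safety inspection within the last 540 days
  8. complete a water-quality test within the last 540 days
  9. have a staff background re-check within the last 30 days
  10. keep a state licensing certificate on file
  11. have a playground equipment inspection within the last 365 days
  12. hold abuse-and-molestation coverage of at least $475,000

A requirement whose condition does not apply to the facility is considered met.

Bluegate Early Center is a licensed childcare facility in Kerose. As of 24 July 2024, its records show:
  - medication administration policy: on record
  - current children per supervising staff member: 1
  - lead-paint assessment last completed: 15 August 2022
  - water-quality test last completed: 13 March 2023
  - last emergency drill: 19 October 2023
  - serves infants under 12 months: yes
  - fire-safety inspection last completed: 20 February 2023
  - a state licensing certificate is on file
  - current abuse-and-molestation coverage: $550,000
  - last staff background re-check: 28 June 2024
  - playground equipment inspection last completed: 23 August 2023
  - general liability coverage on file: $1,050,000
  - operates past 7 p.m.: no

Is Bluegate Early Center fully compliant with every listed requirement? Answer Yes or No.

1. condition 'serves infants under 12 months' holds; lead-paint assessment 709 days ago vs limit 730 → met
2. condition 'operates past 7 p.m.' does not hold → requirement n/a → met
3. emergency drill 279 days ago vs limit 365 → met
4. children per supervising staff member 1 ≤ 7 → met
5. medication administration policy present → met
6. general liability coverage $1,050,000 ≥ $825,000 → met
7. fire-safety inspection 520 days ago vs limit 540 → met
8. water-quality test 499 days ago vs limit 540 → met
9. staff background re-check 26 days ago vs limit 30 → met
10. state licensing certificate present → met
11. playground equipment inspection 336 days ago vs limit 365 → met
12. abuse-and-molestation coverage $550,000 ≥ $475,000 → met
All met.

Yes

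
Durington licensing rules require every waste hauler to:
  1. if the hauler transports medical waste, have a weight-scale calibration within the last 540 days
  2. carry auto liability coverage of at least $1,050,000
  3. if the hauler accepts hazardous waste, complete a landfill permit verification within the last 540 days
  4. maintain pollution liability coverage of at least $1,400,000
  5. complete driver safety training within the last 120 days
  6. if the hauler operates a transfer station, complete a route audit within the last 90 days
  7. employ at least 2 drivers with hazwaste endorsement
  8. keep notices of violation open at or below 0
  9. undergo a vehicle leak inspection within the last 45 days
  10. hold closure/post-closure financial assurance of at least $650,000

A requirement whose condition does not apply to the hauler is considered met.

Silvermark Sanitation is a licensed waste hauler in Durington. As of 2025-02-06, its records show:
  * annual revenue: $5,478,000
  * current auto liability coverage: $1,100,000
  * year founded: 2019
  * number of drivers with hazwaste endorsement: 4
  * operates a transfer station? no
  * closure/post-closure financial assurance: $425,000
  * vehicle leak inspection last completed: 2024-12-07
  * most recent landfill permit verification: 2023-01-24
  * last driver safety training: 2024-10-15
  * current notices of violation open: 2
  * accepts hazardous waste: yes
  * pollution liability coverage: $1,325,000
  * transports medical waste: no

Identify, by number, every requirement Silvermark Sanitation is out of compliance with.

3, 4, 8, 9, 10

1. condition 'transports medical waste' does not hold → requirement n/a → met
2. auto liability coverage $1,100,000 ≥ $1,050,000 → met
3. condition 'accepts hazardous waste' holds; landfill permit verification 744 days ago vs limit 540 → not met
4. pollution liability coverage $1,325,000 < $1,400,000 → not met
5. driver safety training 114 days ago vs limit 120 → met
6. condition 'operates a transfer station' does not hold → requirement n/a → met
7. drivers with hazwaste endorsement 4 ≥ 2 → met
8. notices of violation open 2 > 0 → not met
9. vehicle leak inspection 61 days ago vs limit 45 → not met
10. closure/post-closure financial assurance $425,000 < $650,000 → not met
Not met: 3, 4, 8, 9, 10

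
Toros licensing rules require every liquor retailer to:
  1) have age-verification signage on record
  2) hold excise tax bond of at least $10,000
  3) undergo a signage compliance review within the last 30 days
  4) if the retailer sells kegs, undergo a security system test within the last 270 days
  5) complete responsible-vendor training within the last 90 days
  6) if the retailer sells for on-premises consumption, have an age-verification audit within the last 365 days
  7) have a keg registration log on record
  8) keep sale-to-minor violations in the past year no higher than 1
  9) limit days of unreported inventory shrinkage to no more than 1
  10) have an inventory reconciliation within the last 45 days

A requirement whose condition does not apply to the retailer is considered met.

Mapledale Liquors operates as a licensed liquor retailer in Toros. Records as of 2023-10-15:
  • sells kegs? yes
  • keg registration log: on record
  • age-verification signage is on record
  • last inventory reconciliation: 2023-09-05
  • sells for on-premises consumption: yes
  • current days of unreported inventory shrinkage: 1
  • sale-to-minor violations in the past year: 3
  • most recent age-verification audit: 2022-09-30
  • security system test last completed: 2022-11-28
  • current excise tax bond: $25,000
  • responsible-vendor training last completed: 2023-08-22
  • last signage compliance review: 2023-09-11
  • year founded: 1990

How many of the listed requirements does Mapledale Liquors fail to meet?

1. age-verification signage present → met
2. excise tax bond $25,000 ≥ $10,000 → met
3. signage compliance review 34 days ago vs limit 30 → not met
4. condition 'sells kegs' holds; security system test 321 days ago vs limit 270 → not met
5. responsible-vendor training 54 days ago vs limit 90 → met
6. condition 'sells for on-premises consumption' holds; age-verification audit 380 days ago vs limit 365 → not met
7. keg registration log present → met
8. sale-to-minor violations in the past year 3 > 1 → not met
9. days of unreported inventory shrinkage 1 ≤ 1 → met
10. inventory reconciliation 40 days ago vs limit 45 → met
Not met: 4 of 10

4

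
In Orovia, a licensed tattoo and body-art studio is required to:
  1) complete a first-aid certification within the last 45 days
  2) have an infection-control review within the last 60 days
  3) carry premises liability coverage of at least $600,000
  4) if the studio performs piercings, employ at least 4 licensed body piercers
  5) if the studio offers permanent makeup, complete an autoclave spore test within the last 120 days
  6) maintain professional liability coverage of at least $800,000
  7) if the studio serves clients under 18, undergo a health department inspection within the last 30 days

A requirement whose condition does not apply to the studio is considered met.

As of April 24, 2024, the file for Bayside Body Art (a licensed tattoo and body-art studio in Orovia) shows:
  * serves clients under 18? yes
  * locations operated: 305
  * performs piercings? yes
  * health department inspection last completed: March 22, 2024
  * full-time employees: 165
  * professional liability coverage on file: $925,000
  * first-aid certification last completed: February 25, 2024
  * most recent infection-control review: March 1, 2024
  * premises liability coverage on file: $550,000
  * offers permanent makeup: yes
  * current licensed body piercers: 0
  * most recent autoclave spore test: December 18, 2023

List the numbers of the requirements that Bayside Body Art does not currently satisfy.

1, 3, 4, 5, 7

1. first-aid certification 59 days ago vs limit 45 → not met
2. infection-control review 54 days ago vs limit 60 → met
3. premises liability coverage $550,000 < $600,000 → not met
4. condition 'performs piercings' holds; licensed body piercers 0 < 4 → not met
5. condition 'offers permanent makeup' holds; autoclave spore test 128 days ago vs limit 120 → not met
6. professional liability coverage $925,000 ≥ $800,000 → met
7. condition 'serves clients under 18' holds; health department inspection 33 days ago vs limit 30 → not met
Not met: 1, 3, 4, 5, 7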